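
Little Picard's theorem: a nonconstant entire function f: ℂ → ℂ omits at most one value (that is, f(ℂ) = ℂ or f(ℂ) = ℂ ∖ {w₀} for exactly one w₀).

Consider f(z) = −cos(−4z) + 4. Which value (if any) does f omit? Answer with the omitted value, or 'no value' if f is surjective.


Little Picard bounds the complement of f(ℂ) to at most one point.
cos is entire and surjective onto ℂ: for every w ∈ ℂ, cos(ζ) = w has a solution ζ ∈ ℂ (e.g., via the complex inverse arccos). With ζ = −4z this gives z = ζ/(-4). Then -1·cos(−4z) takes every value in -1·ℂ = ℂ, and adding 4 is a bijection of ℂ. So f is surjective and omits no value. (Note: only on the real line is cos bounded by [−1, 1].)

Omitted value: no value.


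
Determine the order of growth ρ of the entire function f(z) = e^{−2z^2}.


|e^{−2z^2}| = e^{Re(-2·z^2) + 0} ≤ e^{2|z|^2 + 0} = e^{2r^2 + 0} on |z| = r, so ρ ≤ 2. Choosing z on |z|=r so that -2·z^2 is real positive (always possible by picking arg z appropriately) gives |f(z)| = e^{2r^2 + 0}, matching the bound. The additive constant 0 does not affect log log M(r) ~ 2·log r. Hence ρ = 2.
Therefore ρ = 2.

Order ρ = 2.


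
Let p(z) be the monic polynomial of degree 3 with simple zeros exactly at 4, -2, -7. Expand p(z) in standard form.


The polynomial is p(z) = ∏_{α ∈ S} (z − α), where S = {4, -2, -7}.
Expanding the product yields: p(z) = z^3 + 5·z^2 -22·z -56.
The resulting polynomial has degree 3 and real coefficients as required.

p(z) = z^3 + 5·z^2 -22·z -56.


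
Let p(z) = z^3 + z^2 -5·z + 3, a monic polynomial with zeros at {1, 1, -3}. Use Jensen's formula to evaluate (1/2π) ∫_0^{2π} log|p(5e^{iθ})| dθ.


Zeros: -3, 1, 1; r = 5.
Inside |z| < r: -3, 1, 1. Outside (|z| ≥ r): ∅.
p(0) = 3, so log|p(0)| = log(3) = 1.0986.
Apply Jensen: I(r) = log|p(0)| + Σ_k log(r/|z_k|), summed over zeros inside |z| < r.
  log(r/|z_k|) for z_k = 1: log(5/1) = 1.6094
  log(r/|z_k|) for z_k = 1: log(5/1) = 1.6094
  log(r/|z_k|) for z_k = -3: log(5/3) = 0.5108
Sum over inside zeros: 3.7297.
I(r) = log|p(0)| + (inside sum) = 1.0986 + 3.7297 = 4.8283.
Closed form (all zeros inside, monic): I(r) = n·log(r) = 3·log(5) = 4.8283. ✓

I(r) ≈ 4.8283.


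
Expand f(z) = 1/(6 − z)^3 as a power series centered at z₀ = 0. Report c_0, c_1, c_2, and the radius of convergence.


Let w = z − z₀, so z = z₀ + w.
Then 6 − z = 6 − (z₀ + w) = (6 − z₀) − w = 6 − w.
f(z) = 1/(6 − w)^3 = (1/(6)^3) · (1 − w/(6))^{−3}.
By the binomial series (1−u)^{−3} = Σ_{n≥0} C(n+2, 2) u^n for |u|<1, with u = w/(6):
  c_n = C(n+2, 2) / (6)^(n+3).
  c_0 = 1/(6)^3 = 1/216.
  c_1 = 3/(6)^4 = 1/432.
  c_2 = 6/(6)^5 = 1/1296.
The series is valid for |w/d| < 1, i.e. |z − z₀| < |d|.
Radius of convergence: R = |6 − z₀| = |6| = 6 (distance from z₀ to the singularity z = 6).

c_0 = 1/216, c_1 = 1/432, c_2 = 1/1296; R = 6.


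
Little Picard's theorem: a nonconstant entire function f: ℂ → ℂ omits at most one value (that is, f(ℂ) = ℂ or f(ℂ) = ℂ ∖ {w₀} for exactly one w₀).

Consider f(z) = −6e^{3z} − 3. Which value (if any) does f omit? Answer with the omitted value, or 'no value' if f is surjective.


Little Picard bounds the complement of f(ℂ) to at most one point.
e^{3z} is never zero on ℂ, so -6·e^{3z} takes every value in ℂ ∖ {0}. Adding -3 shifts the range to ℂ ∖ {-3}. Thus f omits exactly the value -3.

Omitted value: -3.


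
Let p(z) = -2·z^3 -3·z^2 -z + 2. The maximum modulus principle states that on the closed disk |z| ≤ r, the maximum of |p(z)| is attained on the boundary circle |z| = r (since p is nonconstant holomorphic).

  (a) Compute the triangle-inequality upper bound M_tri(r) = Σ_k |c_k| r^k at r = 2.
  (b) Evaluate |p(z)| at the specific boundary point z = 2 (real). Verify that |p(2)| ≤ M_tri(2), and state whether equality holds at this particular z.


Coefficients: c_0 = 2, c_1 = -1, c_2 = -3, c_3 = -2. Radius r = 2.
Part (a). Triangle bound: M_tri(r) = Σ_k |c_k| r^k
  = |2|·2^0 + |-1|·2^1 + |-3|·2^2 + |-2|·2^3
  = 2 + 2 + 12 + 16 = 32.
This bounds M(r) := max_{|z|=r} |p(z)| from above; equality holds iff all terms c_k z^k can be made to align in phase at a single z on |z|=r.
Part (b). At z = 2 (real, on the circle |z| = r):
  p(2) = (2)·2^0 + (-1)·2^1 + (-3)·2^2 + (-2)·2^3 = -28.
  |p(2)| = 28.
Check: |p(2)| = 28 ≤ 32 = M_tri(2). ✓ Equality does not hold at z = 2 (the coefficients have mixed signs, so the terms do not all align in phase there).

M_tri(2) = 32; |p(2)| = 28; equality at z=2: no.


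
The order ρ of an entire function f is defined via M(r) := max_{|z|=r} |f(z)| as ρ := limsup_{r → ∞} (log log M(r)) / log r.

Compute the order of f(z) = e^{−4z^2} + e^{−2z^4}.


Each summand is entire of order 2 and 4 respectively (as in the single-exponential case). The order of a sum is at most the max of the orders, so ρ ≤ 4. For the lower bound: on |z|=r choose arg z so that -2z^4 is real positive; then |e^{-2z^4}| = e^{2r^4} while |e^{-4z^2}| ≤ e^{4r^2} = o(e^{2r^4}). So |f| ≥ e^{2r^4}(1 − o(1)) and ρ ≥ 4. Hence ρ = max(2, 4) = 4.
Therefore ρ = 4.

Order ρ = 4.


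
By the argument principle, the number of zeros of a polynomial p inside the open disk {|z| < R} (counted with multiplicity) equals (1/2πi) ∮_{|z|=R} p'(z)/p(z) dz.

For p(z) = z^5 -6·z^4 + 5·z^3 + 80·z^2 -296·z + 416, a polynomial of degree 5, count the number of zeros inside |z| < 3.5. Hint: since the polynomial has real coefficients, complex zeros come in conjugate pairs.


The zeros of p are: (3 + 2i), (3 - 2i), -4, (2 + 2i), (2 - 2i).
Their magnitudes are: 3.606, 3.606, 4, 2.828, 2.828.
Zeros with |z| < R = 3.5: (2 + 2i), (2 - 2i).
Count = 2.
By the argument principle, (1/2πi) ∮_{|z|=R} p'(z)/p(z) dz equals exactly this count.

Number of zeros inside |z| < 3.5: 2.


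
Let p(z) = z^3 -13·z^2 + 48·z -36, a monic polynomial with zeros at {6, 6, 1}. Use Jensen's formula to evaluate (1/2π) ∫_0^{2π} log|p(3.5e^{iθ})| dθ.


Zeros: 1, 6, 6; r = 3.5.
Inside |z| < r: 1. Outside (|z| ≥ r): 6, 6.
p(0) = -36, so log|p(0)| = log(36) = 3.5835.
Apply Jensen: I(r) = log|p(0)| + Σ_k log(r/|z_k|), summed over zeros inside |z| < r.
  log(r/|z_k|) for z_k = 1: log(3.5/1) = 1.2528
  Outside zeros (6, 6) contribute nothing to the Jensen sum.
Sum over inside zeros: 1.2528.
I(r) = log|p(0)| + (inside sum) = 3.5835 + 1.2528 = 4.8363.
Note: since some zeros are outside |z| ≤ r, the simplified n·log(r) form does NOT apply — only the inside zeros contribute.

I(r) ≈ 4.8363.


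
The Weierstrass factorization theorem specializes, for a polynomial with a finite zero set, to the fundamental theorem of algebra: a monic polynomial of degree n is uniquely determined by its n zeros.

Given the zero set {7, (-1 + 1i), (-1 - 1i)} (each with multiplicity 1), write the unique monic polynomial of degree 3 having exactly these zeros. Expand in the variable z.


The polynomial is p(z) = ∏_{α ∈ S} (z − α), where S = {7, (-1 + 1i), (-1 - 1i)}.
Expanding the product yields: p(z) = z^3 -5·z^2 -12·z -14.
Note conjugate pairs combine to real quadratics: (z − (-1+1i))(z − (-1−1i)) = z² + 2z + 2.
The resulting polynomial has degree 3 and real coefficients as required.

p(z) = z^3 -5·z^2 -12·z -14.


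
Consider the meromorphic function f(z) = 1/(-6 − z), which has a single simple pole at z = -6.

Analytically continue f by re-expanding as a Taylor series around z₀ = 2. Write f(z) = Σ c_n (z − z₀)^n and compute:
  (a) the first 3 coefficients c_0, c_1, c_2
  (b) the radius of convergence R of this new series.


Let w = z − z₀, so z = z₀ + w.
Then -6 − z = -6 − (z₀ + w) = (-6 − z₀) − w = -8 − w.
f(z) = 1/(-8 − w) = (1/(-8)) · 1/(1 − w/(-8)) = Σ_{n≥0} w^n / (-8)^(n+1).
So c_n = 1/(-8)^(n+1):
  c_0 = 1/(-8)^1 = -1/8.
  c_1 = 1/(-8)^2 = 1/64.
  c_2 = 1/(-8)^3 = -1/512.
The series is valid for |w/d| < 1, i.e. |z − z₀| < |d|.
Radius of convergence: R = |-6 − z₀| = |-8| = 8 (distance from z₀ to the singularity z = -6).

c_0 = -1/8, c_1 = 1/64, c_2 = -1/512; R = 8.


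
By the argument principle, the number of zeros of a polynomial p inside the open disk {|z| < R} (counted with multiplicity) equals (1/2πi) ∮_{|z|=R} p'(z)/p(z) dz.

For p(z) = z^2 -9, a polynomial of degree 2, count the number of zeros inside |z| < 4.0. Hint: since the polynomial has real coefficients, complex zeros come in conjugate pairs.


The zeros of p are: -3, 3.
Their magnitudes are: 3, 3.
Zeros with |z| < R = 4.0: -3, 3.
Count = 2.
By the argument principle, (1/2πi) ∮_{|z|=R} p'(z)/p(z) dz equals exactly this count.

Number of zeros inside |z| < 4.0: 2.


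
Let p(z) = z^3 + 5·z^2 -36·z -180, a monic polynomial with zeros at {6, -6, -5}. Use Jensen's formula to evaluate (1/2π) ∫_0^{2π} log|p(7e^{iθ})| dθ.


Zeros: -6, -5, 6; r = 7.
Inside |z| < r: -6, -5, 6. Outside (|z| ≥ r): ∅.
p(0) = -180, so log|p(0)| = log(180) = 5.1930.
Apply Jensen: I(r) = log|p(0)| + Σ_k log(r/|z_k|), summed over zeros inside |z| < r.
  log(r/|z_k|) for z_k = 6: log(7/6) = 0.1542
  log(r/|z_k|) for z_k = -6: log(7/6) = 0.1542
  log(r/|z_k|) for z_k = -5: log(7/5) = 0.3365
Sum over inside zeros: 0.6448.
I(r) = log|p(0)| + (inside sum) = 5.1930 + 0.6448 = 5.8377.
Closed form (all zeros inside, monic): I(r) = n·log(r) = 3·log(7) = 5.8377. ✓

I(r) ≈ 5.8377.


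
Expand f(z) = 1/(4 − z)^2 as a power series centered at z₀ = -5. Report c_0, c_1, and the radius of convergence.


Let w = z − z₀, so z = z₀ + w.
Then 4 − z = 4 − (z₀ + w) = (4 − z₀) − w = 9 − w.
f(z) = 1/(9 − w)^2 = (1/(9)^2) · (1 − w/(9))^{−2}.
By the binomial series (1−u)^{−2} = Σ_{n≥0} C(n+1, 1) u^n for |u|<1, with u = w/(9):
  c_n = C(n+1, 1) / (9)^(n+2).
  c_0 = 1/(9)^2 = 1/81.
  c_1 = 2/(9)^3 = 2/729.
The series is valid for |w/d| < 1, i.e. |z − z₀| < |d|.
Radius of convergence: R = |4 − z₀| = |9| = 9 (distance from z₀ to the singularity z = 4).

c_0 = 1/81, c_1 = 2/729; R = 9.


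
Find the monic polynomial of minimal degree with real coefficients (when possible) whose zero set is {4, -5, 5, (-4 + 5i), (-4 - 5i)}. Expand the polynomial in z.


The polynomial is p(z) = ∏_{α ∈ S} (z − α), where S = {4, -5, 5, (-4 + 5i), (-4 - 5i)}.
Expanding the product yields: p(z) = z^5 + 4·z^4 -16·z^3 -264·z^2 -225·z + 4100.
Note conjugate pairs combine to real quadratics: (z − (-4+5i))(z − (-4−5i)) = z² + 8z + 41.
The resulting polynomial has degree 5 and real coefficients as required.

p(z) = z^5 + 4·z^4 -16·z^3 -264·z^2 -225·z + 4100.


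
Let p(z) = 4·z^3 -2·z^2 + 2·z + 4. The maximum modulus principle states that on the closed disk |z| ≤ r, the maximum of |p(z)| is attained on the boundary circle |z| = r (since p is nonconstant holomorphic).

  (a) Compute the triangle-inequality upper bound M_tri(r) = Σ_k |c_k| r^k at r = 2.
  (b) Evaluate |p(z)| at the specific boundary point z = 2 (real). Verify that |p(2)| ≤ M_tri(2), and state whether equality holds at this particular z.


Coefficients: c_0 = 4, c_1 = 2, c_2 = -2, c_3 = 4. Radius r = 2.
Part (a). Triangle bound: M_tri(r) = Σ_k |c_k| r^k
  = |4|·2^0 + |2|·2^1 + |-2|·2^2 + |4|·2^3
  = 4 + 4 + 8 + 32 = 48.
This bounds M(r) := max_{|z|=r} |p(z)| from above; equality holds iff all terms c_k z^k can be made to align in phase at a single z on |z|=r.
Part (b). At z = 2 (real, on the circle |z| = r):
  p(2) = (4)·2^0 + (2)·2^1 + (-2)·2^2 + (4)·2^3 = 32.
  |p(2)| = 32.
Check: |p(2)| = 32 ≤ 48 = M_tri(2). ✓ Equality does not hold at z = 2 (the coefficients have mixed signs, so the terms do not all align in phase there).

M_tri(2) = 48; |p(2)| = 32; equality at z=2: no.


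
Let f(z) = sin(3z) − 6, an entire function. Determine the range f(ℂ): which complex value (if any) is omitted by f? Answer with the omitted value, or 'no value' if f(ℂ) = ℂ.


Little Picard bounds the complement of f(ℂ) to at most one point.
sin is entire and surjective onto ℂ: for every w ∈ ℂ, sin(ζ) = w has a solution ζ ∈ ℂ (e.g., via the complex inverse arcsin). With ζ = 3z this gives z = ζ/(3). Then 1·sin(3z) takes every value in 1·ℂ = ℂ, and adding -6 is a bijection of ℂ. So f is surjective and omits no value. (Note: only on the real line is sin bounded by [−1, 1].)

Omitted value: no value.


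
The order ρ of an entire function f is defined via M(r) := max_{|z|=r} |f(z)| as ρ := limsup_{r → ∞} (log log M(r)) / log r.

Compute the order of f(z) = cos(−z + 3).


cos(w) is a linear combination of e^{iw} and e^{−iw} (or e^w, e^{−w} in the hyperbolic case), so |cos(w)| ≤ e^{|w|}. With w = −z + 3, |w| ≤ 1|z| + 3 = 1r + 3 on |z| = r, giving M(r) ≤ e^{1r + 3}, so ρ ≤ 1. On a suitable ray (z = it for sin/cos; z = t for sinh/cosh, t real → ∞), |cos(−z + 3)| grows like e^{1|t|}/2, so ρ ≥ 1. Hence ρ = 1.
Therefore ρ = 1.

Order ρ = 1.


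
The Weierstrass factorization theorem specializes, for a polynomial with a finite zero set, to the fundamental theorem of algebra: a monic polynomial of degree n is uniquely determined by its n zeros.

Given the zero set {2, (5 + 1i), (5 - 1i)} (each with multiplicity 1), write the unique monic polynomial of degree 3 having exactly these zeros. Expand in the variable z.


The polynomial is p(z) = ∏_{α ∈ S} (z − α), where S = {2, (5 + 1i), (5 - 1i)}.
Expanding the product yields: p(z) = z^3 -12·z^2 + 46·z -52.
Note conjugate pairs combine to real quadratics: (z − (5+1i))(z − (5−1i)) = z² − 10z + 26.
The resulting polynomial has degree 3 and real coefficients as required.

p(z) = z^3 -12·z^2 + 46·z -52.


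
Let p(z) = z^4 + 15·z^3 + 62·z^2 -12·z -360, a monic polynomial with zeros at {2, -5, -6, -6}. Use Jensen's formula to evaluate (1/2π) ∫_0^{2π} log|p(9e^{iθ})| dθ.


Zeros: -6, -6, -5, 2; r = 9.
Inside |z| < r: -6, -6, -5, 2. Outside (|z| ≥ r): ∅.
p(0) = -360, so log|p(0)| = log(360) = 5.8861.
Apply Jensen: I(r) = log|p(0)| + Σ_k log(r/|z_k|), summed over zeros inside |z| < r.
  log(r/|z_k|) for z_k = 2: log(9/2) = 1.5041
  log(r/|z_k|) for z_k = -5: log(9/5) = 0.5878
  log(r/|z_k|) for z_k = -6: log(9/6) = 0.4055
  log(r/|z_k|) for z_k = -6: log(9/6) = 0.4055
Sum over inside zeros: 2.9028.
I(r) = log|p(0)| + (inside sum) = 5.8861 + 2.9028 = 8.7889.
Closed form (all zeros inside, monic): I(r) = n·log(r) = 4·log(9) = 8.7889. ✓

I(r) ≈ 8.7889.


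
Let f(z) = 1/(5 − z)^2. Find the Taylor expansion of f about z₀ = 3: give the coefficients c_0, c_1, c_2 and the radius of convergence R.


Let w = z − z₀, so z = z₀ + w.
Then 5 − z = 5 − (z₀ + w) = (5 − z₀) − w = 2 − w.
f(z) = 1/(2 − w)^2 = (1/(2)^2) · (1 − w/(2))^{−2}.
By the binomial series (1−u)^{−2} = Σ_{n≥0} C(n+1, 1) u^n for |u|<1, with u = w/(2):
  c_n = C(n+1, 1) / (2)^(n+2).
  c_0 = 1/(2)^2 = 1/4.
  c_1 = 2/(2)^3 = 1/4.
  c_2 = 3/(2)^4 = 3/16.
The series is valid for |w/d| < 1, i.e. |z − z₀| < |d|.
Radius of convergence: R = |5 − z₀| = |2| = 2 (distance from z₀ to the singularity z = 5).

c_0 = 1/4, c_1 = 1/4, c_2 = 3/16; R = 2.


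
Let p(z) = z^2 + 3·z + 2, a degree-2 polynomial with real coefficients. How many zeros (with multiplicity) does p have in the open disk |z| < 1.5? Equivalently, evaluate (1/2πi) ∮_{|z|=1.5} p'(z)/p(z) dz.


The zeros of p are: -1, -2.
Their magnitudes are: 1, 2.
Zeros with |z| < R = 1.5: -1.
Count = 1.
By the argument principle, (1/2πi) ∮_{|z|=R} p'(z)/p(z) dz equals exactly this count.

Number of zeros inside |z| < 1.5: 1.


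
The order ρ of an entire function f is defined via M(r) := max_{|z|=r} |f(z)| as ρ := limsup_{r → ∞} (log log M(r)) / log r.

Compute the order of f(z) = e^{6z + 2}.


|e^{6z + 2}| = e^{Re(6·z) + 2} ≤ e^{6|z|^1 + 2} = e^{6r^1 + 2} on |z| = r, so ρ ≤ 1. Choosing z on |z|=r so that 6·z is real positive (always possible by picking arg z appropriately) gives |f(z)| = e^{6r^1 + 2}, matching the bound. The additive constant 2 does not affect log log M(r) ~ 1·log r. Hence ρ = 1.
Therefore ρ = 1.

Order ρ = 1.


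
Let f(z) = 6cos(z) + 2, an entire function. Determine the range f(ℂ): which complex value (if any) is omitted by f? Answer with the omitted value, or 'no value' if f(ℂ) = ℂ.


Little Picard bounds the complement of f(ℂ) to at most one point.
cos is entire and surjective onto ℂ: for every w ∈ ℂ, cos(ζ) = w has a solution ζ ∈ ℂ (e.g., via the complex inverse arccos). With ζ = z this gives z = ζ/(1). Then 6·cos(z) takes every value in 6·ℂ = ℂ, and adding 2 is a bijection of ℂ. So f is surjective and omits no value. (Note: only on the real line is cos bounded by [−1, 1].)

Omitted value: no value.


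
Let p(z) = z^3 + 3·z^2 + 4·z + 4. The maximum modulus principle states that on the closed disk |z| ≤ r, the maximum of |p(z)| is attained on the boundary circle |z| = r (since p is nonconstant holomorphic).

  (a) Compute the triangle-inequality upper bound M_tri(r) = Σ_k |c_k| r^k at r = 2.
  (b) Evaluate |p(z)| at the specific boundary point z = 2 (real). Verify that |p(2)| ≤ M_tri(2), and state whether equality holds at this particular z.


Coefficients: c_0 = 4, c_1 = 4, c_2 = 3, c_3 = 1. Radius r = 2.
Part (a). Triangle bound: M_tri(r) = Σ_k |c_k| r^k
  = |4|·2^0 + |4|·2^1 + |3|·2^2 + |1|·2^3
  = 4 + 8 + 12 + 8 = 32.
This bounds M(r) := max_{|z|=r} |p(z)| from above; equality holds iff all terms c_k z^k can be made to align in phase at a single z on |z|=r.
Part (b). At z = 2 (real, on the circle |z| = r):
  p(2) = (4)·2^0 + (4)·2^1 + (3)·2^2 + (1)·2^3 = 32.
  |p(2)| = 32.
Since all nonzero coefficients share the same sign, |p(2)| = 32 = M_tri(2); the triangle bound is attained at z = 2, so in fact M(r) = 32.

M_tri(2) = 32; |p(2)| = 32; equality at z=2: yes.


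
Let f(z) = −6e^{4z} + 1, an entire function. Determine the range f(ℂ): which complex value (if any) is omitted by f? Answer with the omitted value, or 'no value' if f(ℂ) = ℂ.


Little Picard bounds the complement of f(ℂ) to at most one point.
e^{4z} is never zero on ℂ, so -6·e^{4z} takes every value in ℂ ∖ {0}. Adding 1 shifts the range to ℂ ∖ {1}. Thus f omits exactly the value 1.

Omitted value: 1.


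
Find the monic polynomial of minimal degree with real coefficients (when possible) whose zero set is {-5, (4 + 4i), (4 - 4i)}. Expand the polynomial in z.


The polynomial is p(z) = ∏_{α ∈ S} (z − α), where S = {-5, (4 + 4i), (4 - 4i)}.
Expanding the product yields: p(z) = z^3 -3·z^2 -8·z + 160.
Note conjugate pairs combine to real quadratics: (z − (4+4i))(z − (4−4i)) = z² − 8z + 32.
The resulting polynomial has degree 3 and real coefficients as required.

p(z) = z^3 -3·z^2 -8·z + 160.


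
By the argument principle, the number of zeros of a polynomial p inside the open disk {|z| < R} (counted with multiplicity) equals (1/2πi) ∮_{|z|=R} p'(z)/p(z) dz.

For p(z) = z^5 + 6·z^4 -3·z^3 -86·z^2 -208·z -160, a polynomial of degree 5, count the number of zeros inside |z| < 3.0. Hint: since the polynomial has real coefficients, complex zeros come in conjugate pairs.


The zeros of p are: -2, (-2 + 1i), (-2 - 1i), 4, -4.
Their magnitudes are: 2, 2.236, 2.236, 4, 4.
Zeros with |z| < R = 3.0: -2, (-2 + 1i), (-2 - 1i).
Count = 3.
By the argument principle, (1/2πi) ∮_{|z|=R} p'(z)/p(z) dz equals exactly this count.

Number of zeros inside |z| < 3.0: 3.


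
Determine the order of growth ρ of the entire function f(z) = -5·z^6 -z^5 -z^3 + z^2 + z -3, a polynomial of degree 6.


|f(z)| ≤ Σ|c_k|·r^k = O(r^6) as r → ∞. Polynomial growth is O(e^{r^ε}) for every ε > 0 (since r^6/e^{r^ε} → 0), so ρ ≤ ε for all ε > 0, i.e. ρ = 0. Every nonconstant polynomial has order 0.
Therefore ρ = 0.

Order ρ = 0.


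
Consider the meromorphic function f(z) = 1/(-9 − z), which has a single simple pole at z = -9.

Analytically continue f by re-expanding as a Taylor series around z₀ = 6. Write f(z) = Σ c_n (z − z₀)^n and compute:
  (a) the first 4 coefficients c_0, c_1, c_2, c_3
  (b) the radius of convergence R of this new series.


Let w = z − z₀, so z = z₀ + w.
Then -9 − z = -9 − (z₀ + w) = (-9 − z₀) − w = -15 − w.
f(z) = 1/(-15 − w) = (1/(-15)) · 1/(1 − w/(-15)) = Σ_{n≥0} w^n / (-15)^(n+1).
So c_n = 1/(-15)^(n+1):
  c_0 = 1/(-15)^1 = -1/15.
  c_1 = 1/(-15)^2 = 1/225.
  c_2 = 1/(-15)^3 = -1/3375.
  c_3 = 1/(-15)^4 = 1/50625.
The series is valid for |w/d| < 1, i.e. |z − z₀| < |d|.
Radius of convergence: R = |-9 − z₀| = |-15| = 15 (distance from z₀ to the singularity z = -9).

c_0 = -1/15, c_1 = 1/225, c_2 = -1/3375, c_3 = 1/50625; R = 15.


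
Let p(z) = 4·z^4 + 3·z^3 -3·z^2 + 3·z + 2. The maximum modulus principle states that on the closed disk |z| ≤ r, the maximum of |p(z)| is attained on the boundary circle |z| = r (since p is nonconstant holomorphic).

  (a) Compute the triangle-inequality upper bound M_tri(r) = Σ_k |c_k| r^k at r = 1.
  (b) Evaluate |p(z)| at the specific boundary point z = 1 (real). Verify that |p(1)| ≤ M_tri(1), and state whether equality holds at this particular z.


Coefficients: c_0 = 2, c_1 = 3, c_2 = -3, c_3 = 3, c_4 = 4. Radius r = 1.
Part (a). Triangle bound: M_tri(r) = Σ_k |c_k| r^k
  = |2|·1^0 + |3|·1^1 + |-3|·1^2 + |3|·1^3 + |4|·1^4
  = 2 + 3 + 3 + 3 + 4 = 15.
This bounds M(r) := max_{|z|=r} |p(z)| from above; equality holds iff all terms c_k z^k can be made to align in phase at a single z on |z|=r.
Part (b). At z = 1 (real, on the circle |z| = r):
  p(1) = (2)·1^0 + (3)·1^1 + (-3)·1^2 + (3)·1^3 + (4)·1^4 = 9.
  |p(1)| = 9.
Check: |p(1)| = 9 ≤ 15 = M_tri(1). ✓ Equality does not hold at z = 1 (the coefficients have mixed signs, so the terms do not all align in phase there).

M_tri(1) = 15; |p(1)| = 9; equality at z=1: no.


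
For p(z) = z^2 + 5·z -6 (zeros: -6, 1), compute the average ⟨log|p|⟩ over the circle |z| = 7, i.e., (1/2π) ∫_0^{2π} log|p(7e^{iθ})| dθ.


Zeros: -6, 1; r = 7.
Inside |z| < r: -6, 1. Outside (|z| ≥ r): ∅.
p(0) = -6, so log|p(0)| = log(6) = 1.7918.
Apply Jensen: I(r) = log|p(0)| + Σ_k log(r/|z_k|), summed over zeros inside |z| < r.
  log(r/|z_k|) for z_k = -6: log(7/6) = 0.1542
  log(r/|z_k|) for z_k = 1: log(7/1) = 1.9459
Sum over inside zeros: 2.1001.
I(r) = log|p(0)| + (inside sum) = 1.7918 + 2.1001 = 3.8918.
Closed form (all zeros inside, monic): I(r) = n·log(r) = 2·log(7) = 3.8918. ✓

I(r) ≈ 3.8918.


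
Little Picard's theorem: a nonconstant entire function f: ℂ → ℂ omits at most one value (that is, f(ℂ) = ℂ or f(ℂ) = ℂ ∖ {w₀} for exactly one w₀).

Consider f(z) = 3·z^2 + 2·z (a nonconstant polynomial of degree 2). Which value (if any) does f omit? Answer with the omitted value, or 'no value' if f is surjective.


Little Picard bounds the complement of f(ℂ) to at most one point.
For every w ∈ ℂ, the equation p(z) − w = 0 is a nonconstant polynomial in z and hence has at least one root by the fundamental theorem of algebra. So p is surjective onto ℂ, omitting no value.

Omitted value: no value.


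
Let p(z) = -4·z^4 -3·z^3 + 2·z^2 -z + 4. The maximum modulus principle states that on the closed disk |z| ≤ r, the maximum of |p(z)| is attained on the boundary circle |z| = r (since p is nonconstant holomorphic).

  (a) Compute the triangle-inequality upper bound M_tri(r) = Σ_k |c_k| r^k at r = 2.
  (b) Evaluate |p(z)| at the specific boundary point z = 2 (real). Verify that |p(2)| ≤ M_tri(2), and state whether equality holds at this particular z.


Coefficients: c_0 = 4, c_1 = -1, c_2 = 2, c_3 = -3, c_4 = -4. Radius r = 2.
Part (a). Triangle bound: M_tri(r) = Σ_k |c_k| r^k
  = |4|·2^0 + |-1|·2^1 + |2|·2^2 + |-3|·2^3 + |-4|·2^4
  = 4 + 2 + 8 + 24 + 64 = 102.
This bounds M(r) := max_{|z|=r} |p(z)| from above; equality holds iff all terms c_k z^k can be made to align in phase at a single z on |z|=r.
Part (b). At z = 2 (real, on the circle |z| = r):
  p(2) = (4)·2^0 + (-1)·2^1 + (2)·2^2 + (-3)·2^3 + (-4)·2^4 = -78.
  |p(2)| = 78.
Check: |p(2)| = 78 ≤ 102 = M_tri(2). ✓ Equality does not hold at z = 2 (the coefficients have mixed signs, so the terms do not all align in phase there).

M_tri(2) = 102; |p(2)| = 78; equality at z=2: no.


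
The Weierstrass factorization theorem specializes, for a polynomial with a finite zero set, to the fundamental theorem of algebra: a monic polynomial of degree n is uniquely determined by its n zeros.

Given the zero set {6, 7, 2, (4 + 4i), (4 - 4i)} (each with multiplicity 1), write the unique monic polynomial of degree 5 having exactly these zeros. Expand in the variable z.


The polynomial is p(z) = ∏_{α ∈ S} (z − α), where S = {6, 7, 2, (4 + 4i), (4 - 4i)}.
Expanding the product yields: p(z) = z^5 -23·z^4 + 220·z^3 -1108·z^2 + 2848·z -2688.
Note conjugate pairs combine to real quadratics: (z − (4+4i))(z − (4−4i)) = z² − 8z + 32.
The resulting polynomial has degree 5 and real coefficients as required.

p(z) = z^5 -23·z^4 + 220·z^3 -1108·z^2 + 2848·z -2688.


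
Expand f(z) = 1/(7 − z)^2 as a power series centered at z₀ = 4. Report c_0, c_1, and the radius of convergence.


Let w = z − z₀, so z = z₀ + w.
Then 7 − z = 7 − (z₀ + w) = (7 − z₀) − w = 3 − w.
f(z) = 1/(3 − w)^2 = (1/(3)^2) · (1 − w/(3))^{−2}.
By the binomial series (1−u)^{−2} = Σ_{n≥0} C(n+1, 1) u^n for |u|<1, with u = w/(3):
  c_n = C(n+1, 1) / (3)^(n+2).
  c_0 = 1/(3)^2 = 1/9.
  c_1 = 2/(3)^3 = 2/27.
The series is valid for |w/d| < 1, i.e. |z − z₀| < |d|.
Radius of convergence: R = |7 − z₀| = |3| = 3 (distance from z₀ to the singularity z = 7).

c_0 = 1/9, c_1 = 2/27; R = 3.


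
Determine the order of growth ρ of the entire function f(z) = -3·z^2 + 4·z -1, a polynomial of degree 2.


|f(z)| ≤ Σ|c_k|·r^k = O(r^2) as r → ∞. Polynomial growth is O(e^{r^ε}) for every ε > 0 (since r^2/e^{r^ε} → 0), so ρ ≤ ε for all ε > 0, i.e. ρ = 0. Every nonconstant polynomial has order 0.
Therefore ρ = 0.

Order ρ = 0.


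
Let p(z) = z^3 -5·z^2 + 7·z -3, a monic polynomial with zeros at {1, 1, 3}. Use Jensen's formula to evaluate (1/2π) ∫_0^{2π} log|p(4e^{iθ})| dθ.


Zeros: 1, 1, 3; r = 4.
Inside |z| < r: 1, 1, 3. Outside (|z| ≥ r): ∅.
p(0) = -3, so log|p(0)| = log(3) = 1.0986.
Apply Jensen: I(r) = log|p(0)| + Σ_k log(r/|z_k|), summed over zeros inside |z| < r.
  log(r/|z_k|) for z_k = 1: log(4/1) = 1.3863
  log(r/|z_k|) for z_k = 1: log(4/1) = 1.3863
  log(r/|z_k|) for z_k = 3: log(4/3) = 0.2877
Sum over inside zeros: 3.0603.
I(r) = log|p(0)| + (inside sum) = 1.0986 + 3.0603 = 4.1589.
Closed form (all zeros inside, monic): I(r) = n·log(r) = 3·log(4) = 4.1589. ✓

I(r) ≈ 4.1589.


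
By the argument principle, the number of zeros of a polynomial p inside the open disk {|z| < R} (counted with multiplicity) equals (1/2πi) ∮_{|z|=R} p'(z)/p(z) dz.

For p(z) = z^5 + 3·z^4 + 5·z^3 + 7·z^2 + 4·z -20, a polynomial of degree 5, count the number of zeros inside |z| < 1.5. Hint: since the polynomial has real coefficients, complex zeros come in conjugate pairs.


The zeros of p are: (-2 + 1i), (-2 - 1i), (0 + 2i), (0 - 2i), 1.
Their magnitudes are: 2.236, 2.236, 2, 2, 1.
Zeros with |z| < R = 1.5: 1.
Count = 1.
By the argument principle, (1/2πi) ∮_{|z|=R} p'(z)/p(z) dz equals exactly this count.

Number of zeros inside |z| < 1.5: 1.


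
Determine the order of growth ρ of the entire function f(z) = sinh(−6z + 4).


sinh(w) is a linear combination of e^{iw} and e^{−iw} (or e^w, e^{−w} in the hyperbolic case), so |sinh(w)| ≤ e^{|w|}. With w = −6z + 4, |w| ≤ 6|z| + 4 = 6r + 4 on |z| = r, giving M(r) ≤ e^{6r + 4}, so ρ ≤ 1. On a suitable ray (z = it for sin/cos; z = t for sinh/cosh, t real → ∞), |sinh(−6z + 4)| grows like e^{6|t|}/2, so ρ ≥ 1. Hence ρ = 1.
Therefore ρ = 1.

Order ρ = 1.


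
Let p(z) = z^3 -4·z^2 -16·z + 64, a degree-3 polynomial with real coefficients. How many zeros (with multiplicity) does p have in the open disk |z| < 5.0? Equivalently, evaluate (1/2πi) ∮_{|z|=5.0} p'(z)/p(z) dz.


The zeros of p are: 4, -4, 4.
Their magnitudes are: 4, 4, 4.
Zeros with |z| < R = 5.0: 4, -4, 4.
Count = 3.
By the argument principle, (1/2πi) ∮_{|z|=R} p'(z)/p(z) dz equals exactly this count.

Number of zeros inside |z| < 5.0: 3.


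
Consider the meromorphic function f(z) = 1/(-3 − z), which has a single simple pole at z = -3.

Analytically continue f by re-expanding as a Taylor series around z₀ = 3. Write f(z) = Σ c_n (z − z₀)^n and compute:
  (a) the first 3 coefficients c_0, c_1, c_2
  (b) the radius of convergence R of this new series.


Let w = z − z₀, so z = z₀ + w.
Then -3 − z = -3 − (z₀ + w) = (-3 − z₀) − w = -6 − w.
f(z) = 1/(-6 − w) = (1/(-6)) · 1/(1 − w/(-6)) = Σ_{n≥0} w^n / (-6)^(n+1).
So c_n = 1/(-6)^(n+1):
  c_0 = 1/(-6)^1 = -1/6.
  c_1 = 1/(-6)^2 = 1/36.
  c_2 = 1/(-6)^3 = -1/216.
The series is valid for |w/d| < 1, i.e. |z − z₀| < |d|.
Radius of convergence: R = |-3 − z₀| = |-6| = 6 (distance from z₀ to the singularity z = -3).

c_0 = -1/6, c_1 = 1/36, c_2 = -1/216; R = 6.


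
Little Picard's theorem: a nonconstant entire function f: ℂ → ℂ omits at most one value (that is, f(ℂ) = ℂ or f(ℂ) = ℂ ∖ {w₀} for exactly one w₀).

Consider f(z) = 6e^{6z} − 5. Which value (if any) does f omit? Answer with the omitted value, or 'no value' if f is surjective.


Little Picard bounds the complement of f(ℂ) to at most one point.
e^{6z} is never zero on ℂ, so 6·e^{6z} takes every value in ℂ ∖ {0}. Adding -5 shifts the range to ℂ ∖ {-5}. Thus f omits exactly the value -5.

Omitted value: -5.


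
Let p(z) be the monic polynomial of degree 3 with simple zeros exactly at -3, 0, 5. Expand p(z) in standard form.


The polynomial is p(z) = ∏_{α ∈ S} (z − α), where S = {-3, 0, 5}.
Expanding the product yields: p(z) = z^3 -2·z^2 -15·z.
The resulting polynomial has degree 3 and real coefficients as required.

p(z) = z^3 -2·z^2 -15·z.


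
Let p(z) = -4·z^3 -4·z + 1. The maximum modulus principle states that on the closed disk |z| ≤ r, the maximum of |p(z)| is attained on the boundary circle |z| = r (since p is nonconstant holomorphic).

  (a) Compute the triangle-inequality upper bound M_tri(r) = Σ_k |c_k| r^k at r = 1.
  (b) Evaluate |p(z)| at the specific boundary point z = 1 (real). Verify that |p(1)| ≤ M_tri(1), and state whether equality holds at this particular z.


Coefficients: c_0 = 1, c_1 = -4, c_2 = 0, c_3 = -4. Radius r = 1.
Part (a). Triangle bound: M_tri(r) = Σ_k |c_k| r^k
  = |1|·1^0 + |-4|·1^1 + |0|·1^2 + |-4|·1^3
  = 1 + 4 + 0 + 4 = 9.
This bounds M(r) := max_{|z|=r} |p(z)| from above; equality holds iff all terms c_k z^k can be made to align in phase at a single z on |z|=r.
Part (b). At z = 1 (real, on the circle |z| = r):
  p(1) = (1)·1^0 + (-4)·1^1 + (0)·1^2 + (-4)·1^3 = -7.
  |p(1)| = 7.
Check: |p(1)| = 7 ≤ 9 = M_tri(1). ✓ Equality does not hold at z = 1 (the coefficients have mixed signs, so the terms do not all align in phase there).

M_tri(1) = 9; |p(1)| = 7; equality at z=1: no.


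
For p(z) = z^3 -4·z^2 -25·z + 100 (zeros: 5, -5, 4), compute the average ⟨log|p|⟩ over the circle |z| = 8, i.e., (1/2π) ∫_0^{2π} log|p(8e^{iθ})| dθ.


Zeros: -5, 4, 5; r = 8.
Inside |z| < r: -5, 4, 5. Outside (|z| ≥ r): ∅.
p(0) = 100, so log|p(0)| = log(100) = 4.6052.
Apply Jensen: I(r) = log|p(0)| + Σ_k log(r/|z_k|), summed over zeros inside |z| < r.
  log(r/|z_k|) for z_k = 5: log(8/5) = 0.4700
  log(r/|z_k|) for z_k = -5: log(8/5) = 0.4700
  log(r/|z_k|) for z_k = 4: log(8/4) = 0.6931
Sum over inside zeros: 1.6332.
I(r) = log|p(0)| + (inside sum) = 4.6052 + 1.6332 = 6.2383.
Closed form (all zeros inside, monic): I(r) = n·log(r) = 3·log(8) = 6.2383. ✓

I(r) ≈ 6.2383.


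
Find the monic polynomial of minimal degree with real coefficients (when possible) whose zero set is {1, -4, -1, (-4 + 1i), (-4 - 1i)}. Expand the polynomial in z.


The polynomial is p(z) = ∏_{α ∈ S} (z − α), where S = {1, -4, -1, (-4 + 1i), (-4 - 1i)}.
Expanding the product yields: p(z) = z^5 + 12·z^4 + 48·z^3 + 56·z^2 -49·z -68.
Note conjugate pairs combine to real quadratics: (z − (-4+1i))(z − (-4−1i)) = z² + 8z + 17.
The resulting polynomial has degree 5 and real coefficients as required.

p(z) = z^5 + 12·z^4 + 48·z^3 + 56·z^2 -49·z -68.


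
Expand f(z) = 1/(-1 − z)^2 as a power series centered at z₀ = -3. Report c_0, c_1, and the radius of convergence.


Let w = z − z₀, so z = z₀ + w.
Then -1 − z = -1 − (z₀ + w) = (-1 − z₀) − w = 2 − w.
f(z) = 1/(2 − w)^2 = (1/(2)^2) · (1 − w/(2))^{−2}.
By the binomial series (1−u)^{−2} = Σ_{n≥0} C(n+1, 1) u^n for |u|<1, with u = w/(2):
  c_n = C(n+1, 1) / (2)^(n+2).
  c_0 = 1/(2)^2 = 1/4.
  c_1 = 2/(2)^3 = 1/4.
The series is valid for |w/d| < 1, i.e. |z − z₀| < |d|.
Radius of convergence: R = |-1 − z₀| = |2| = 2 (distance from z₀ to the singularity z = -1).

c_0 = 1/4, c_1 = 1/4; R = 2.


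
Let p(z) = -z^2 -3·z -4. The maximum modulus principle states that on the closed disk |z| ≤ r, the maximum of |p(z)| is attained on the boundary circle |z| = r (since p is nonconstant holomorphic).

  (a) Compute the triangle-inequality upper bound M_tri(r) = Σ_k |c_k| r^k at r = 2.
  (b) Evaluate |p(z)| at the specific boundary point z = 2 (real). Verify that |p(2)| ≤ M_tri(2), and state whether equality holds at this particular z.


Coefficients: c_0 = -4, c_1 = -3, c_2 = -1. Radius r = 2.
Part (a). Triangle bound: M_tri(r) = Σ_k |c_k| r^k
  = |-4|·2^0 + |-3|·2^1 + |-1|·2^2
  = 4 + 6 + 4 = 14.
This bounds M(r) := max_{|z|=r} |p(z)| from above; equality holds iff all terms c_k z^k can be made to align in phase at a single z on |z|=r.
Part (b). At z = 2 (real, on the circle |z| = r):
  p(2) = (-4)·2^0 + (-3)·2^1 + (-1)·2^2 = -14.
  |p(2)| = 14.
Since all nonzero coefficients share the same sign, |p(2)| = 14 = M_tri(2); the triangle bound is attained at z = 2, so in fact M(r) = 14.

M_tri(2) = 14; |p(2)| = 14; equality at z=2: yes.


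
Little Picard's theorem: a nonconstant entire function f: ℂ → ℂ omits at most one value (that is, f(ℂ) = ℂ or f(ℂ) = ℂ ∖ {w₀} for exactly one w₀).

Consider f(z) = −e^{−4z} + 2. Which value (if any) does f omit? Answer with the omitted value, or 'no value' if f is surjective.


Little Picard bounds the complement of f(ℂ) to at most one point.
e^{−4z} is never zero on ℂ, so -1·e^{−4z} takes every value in ℂ ∖ {0}. Adding 2 shifts the range to ℂ ∖ {2}. Thus f omits exactly the value 2.

Omitted value: 2.


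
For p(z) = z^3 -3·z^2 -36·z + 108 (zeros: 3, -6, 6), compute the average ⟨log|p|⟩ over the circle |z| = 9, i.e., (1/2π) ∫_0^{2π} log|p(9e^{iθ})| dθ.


Zeros: -6, 3, 6; r = 9.
Inside |z| < r: -6, 3, 6. Outside (|z| ≥ r): ∅.
p(0) = 108, so log|p(0)| = log(108) = 4.6821.
Apply Jensen: I(r) = log|p(0)| + Σ_k log(r/|z_k|), summed over zeros inside |z| < r.
  log(r/|z_k|) for z_k = 3: log(9/3) = 1.0986
  log(r/|z_k|) for z_k = -6: log(9/6) = 0.4055
  log(r/|z_k|) for z_k = 6: log(9/6) = 0.4055
Sum over inside zeros: 1.9095.
I(r) = log|p(0)| + (inside sum) = 4.6821 + 1.9095 = 6.5917.
Closed form (all zeros inside, monic): I(r) = n·log(r) = 3·log(9) = 6.5917. ✓

I(r) ≈ 6.5917.


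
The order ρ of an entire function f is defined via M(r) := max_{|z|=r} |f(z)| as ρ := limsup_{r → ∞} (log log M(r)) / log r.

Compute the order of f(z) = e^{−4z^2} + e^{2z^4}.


Each summand is entire of order 2 and 4 respectively (as in the single-exponential case). The order of a sum is at most the max of the orders, so ρ ≤ 4. For the lower bound: on |z|=r choose arg z so that 2z^4 is real positive; then |e^{2z^4}| = e^{2r^4} while |e^{-4z^2}| ≤ e^{4r^2} = o(e^{2r^4}). So |f| ≥ e^{2r^4}(1 − o(1)) and ρ ≥ 4. Hence ρ = max(2, 4) = 4.
Therefore ρ = 4.

Order ρ = 4.


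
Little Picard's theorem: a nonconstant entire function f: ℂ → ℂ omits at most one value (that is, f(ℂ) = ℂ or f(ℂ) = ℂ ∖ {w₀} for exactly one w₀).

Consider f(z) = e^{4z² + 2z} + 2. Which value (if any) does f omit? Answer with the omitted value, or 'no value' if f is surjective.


Little Picard bounds the complement of f(ℂ) to at most one point.
The exponent g(z) = 4z² + 2z is a nonconstant polynomial, hence surjective onto ℂ. So e^{g(z)} takes every value in {e^w : w ∈ ℂ} = ℂ ∖ {0}. Adding 2 shifts the range to ℂ ∖ {2}. f omits exactly 2.

Omitted value: 2.


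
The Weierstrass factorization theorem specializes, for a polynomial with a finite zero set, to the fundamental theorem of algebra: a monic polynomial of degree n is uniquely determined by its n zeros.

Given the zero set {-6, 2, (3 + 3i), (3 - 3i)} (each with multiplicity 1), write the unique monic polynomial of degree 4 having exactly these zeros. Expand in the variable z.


The polynomial is p(z) = ∏_{α ∈ S} (z − α), where S = {-6, 2, (3 + 3i), (3 - 3i)}.
Expanding the product yields: p(z) = z^4 -2·z^3 -18·z^2 + 144·z -216.
Note conjugate pairs combine to real quadratics: (z − (3+3i))(z − (3−3i)) = z² − 6z + 18.
The resulting polynomial has degree 4 and real coefficients as required.

p(z) = z^4 -2·z^3 -18·z^2 + 144·z -216.


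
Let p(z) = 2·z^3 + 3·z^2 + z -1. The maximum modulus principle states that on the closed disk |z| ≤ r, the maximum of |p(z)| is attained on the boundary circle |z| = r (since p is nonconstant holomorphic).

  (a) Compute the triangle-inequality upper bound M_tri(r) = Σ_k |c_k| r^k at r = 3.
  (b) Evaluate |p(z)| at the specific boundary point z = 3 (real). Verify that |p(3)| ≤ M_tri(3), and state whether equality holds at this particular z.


Coefficients: c_0 = -1, c_1 = 1, c_2 = 3, c_3 = 2. Radius r = 3.
Part (a). Triangle bound: M_tri(r) = Σ_k |c_k| r^k
  = |-1|·3^0 + |1|·3^1 + |3|·3^2 + |2|·3^3
  = 1 + 3 + 27 + 54 = 85.
This bounds M(r) := max_{|z|=r} |p(z)| from above; equality holds iff all terms c_k z^k can be made to align in phase at a single z on |z|=r.
Part (b). At z = 3 (real, on the circle |z| = r):
  p(3) = (-1)·3^0 + (1)·3^1 + (3)·3^2 + (2)·3^3 = 83.
  |p(3)| = 83.
Check: |p(3)| = 83 ≤ 85 = M_tri(3). ✓ Equality does not hold at z = 3 (the coefficients have mixed signs, so the terms do not all align in phase there).

M_tri(3) = 85; |p(3)| = 83; equality at z=3: no.


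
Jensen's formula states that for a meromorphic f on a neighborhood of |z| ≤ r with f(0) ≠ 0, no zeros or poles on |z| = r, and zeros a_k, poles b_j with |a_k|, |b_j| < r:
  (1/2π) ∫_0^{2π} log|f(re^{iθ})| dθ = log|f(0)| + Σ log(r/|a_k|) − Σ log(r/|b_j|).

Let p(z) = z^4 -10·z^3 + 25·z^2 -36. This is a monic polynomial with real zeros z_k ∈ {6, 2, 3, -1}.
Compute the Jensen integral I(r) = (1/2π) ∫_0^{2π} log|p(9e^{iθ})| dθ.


Zeros: -1, 2, 3, 6; r = 9.
Inside |z| < r: -1, 2, 3, 6. Outside (|z| ≥ r): ∅.
p(0) = -36, so log|p(0)| = log(36) = 3.5835.
Apply Jensen: I(r) = log|p(0)| + Σ_k log(r/|z_k|), summed over zeros inside |z| < r.
  log(r/|z_k|) for z_k = 6: log(9/6) = 0.4055
  log(r/|z_k|) for z_k = 2: log(9/2) = 1.5041
  log(r/|z_k|) for z_k = 3: log(9/3) = 1.0986
  log(r/|z_k|) for z_k = -1: log(9/1) = 2.1972
Sum over inside zeros: 5.2054.
I(r) = log|p(0)| + (inside sum) = 3.5835 + 5.2054 = 8.7889.
Closed form (all zeros inside, monic): I(r) = n·log(r) = 4·log(9) = 8.7889. ✓

I(r) ≈ 8.7889.


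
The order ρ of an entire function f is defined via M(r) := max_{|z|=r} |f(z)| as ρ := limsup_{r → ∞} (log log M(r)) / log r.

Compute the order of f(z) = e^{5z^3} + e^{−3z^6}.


Each summand is entire of order 3 and 6 respectively (as in the single-exponential case). The order of a sum is at most the max of the orders, so ρ ≤ 6. For the lower bound: on |z|=r choose arg z so that -3z^6 is real positive; then |e^{-3z^6}| = e^{3r^6} while |e^{5z^3}| ≤ e^{5r^3} = o(e^{3r^6}). So |f| ≥ e^{3r^6}(1 − o(1)) and ρ ≥ 6. Hence ρ = max(3, 6) = 6.
Therefore ρ = 6.

Order ρ = 6.
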